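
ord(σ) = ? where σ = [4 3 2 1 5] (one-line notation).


Cycle decomposition: (1 4) (2 3)
Cycle lengths: 2, 2
Order = lcm(2, 2) = 2

ord(σ) = 2


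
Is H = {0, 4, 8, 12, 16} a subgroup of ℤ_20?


Subgroup test for H = {0, 4, 8, 12, 16} in (ℤ_20, +):
(1) 0 ∈ H? Yes
(2) Closure: for all a,b ∈ H, (a+b) mod 20 ∈ H? Yes
(3) Inverses: for all a ∈ H, -a mod 20 ∈ H? Yes

Yes, H is a subgroup of ℤ_20


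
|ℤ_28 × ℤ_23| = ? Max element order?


|ℤ_28 × ℤ_23| = 28 × 23 = 644
Max element order = lcm(28,23) = 644
Cyclic? Yes (gcd=1)

|ℤ_28×ℤ_23| = 644, max element order = 644


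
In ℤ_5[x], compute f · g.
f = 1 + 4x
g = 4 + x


Expand and collect like terms; reduce coefficients mod 5:
x^0: 1·4 = 4 ≡ 4 (mod 5)
x^1: 1·1 + 4·4 = 17 ≡ 2 (mod 5)
x^2: 4·1 = 4 ≡ 4 (mod 5)
Result: 4 + 2x + 4x^2

f · g = 4 + 2x + 4x^2


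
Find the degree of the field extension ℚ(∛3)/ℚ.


∛3 has minimal polynomial x³ - 3 (irreducible over ℚ since 3 is not a perfect cube)

[ℚ(∛3)/ℚ] = 3


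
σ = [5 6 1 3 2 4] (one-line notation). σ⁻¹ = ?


To find σ⁻¹, swap domain and range:
σ(1) = 5 → σ⁻¹(5) = 1
σ(2) = 6 → σ⁻¹(6) = 2
σ(3) = 1 → σ⁻¹(1) = 3
σ(4) = 3 → σ⁻¹(3) = 4
σ(5) = 2 → σ⁻¹(2) = 5
σ(6) = 4 → σ⁻¹(4) = 6

σ⁻¹ = [3 5 4 6 1 2]


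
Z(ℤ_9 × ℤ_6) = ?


Z(G) = {g ∈ G | gx = xg for all x ∈ G}
Direct product of abelian groups is abelian, so Z(G) = G

Z(ℤ_9 × ℤ_6) = ℤ_9 × ℤ_6


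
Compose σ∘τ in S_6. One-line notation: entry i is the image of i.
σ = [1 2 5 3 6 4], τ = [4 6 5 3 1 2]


σ∘τ: apply τ first, then σ
1 →τ 4 →σ 3
2 →τ 6 →σ 4
3 →τ 5 →σ 6
4 →τ 3 →σ 5
5 →τ 1 →σ 1
6 →τ 2 →σ 2

σ∘τ = [3 4 6 5 1 2]


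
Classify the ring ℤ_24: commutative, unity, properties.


ℤ_24 is a commutative ring with unity 1; 24 = 2×12 is composite, so 2·12 ≡ 0 gives zero divisors (not an integral domain)
Commutative: Yes
Integral domain: No
Has unity: Yes

ℤ_24: Commutative=Yes, Unity=Yes


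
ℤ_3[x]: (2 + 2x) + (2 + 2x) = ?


Add coefficients mod 3:
x^0: 2 + 2 = 1 (mod 3)
x^1: 2 + 2 = 1 (mod 3)
Result: 1 + x

f + g = 1 + x


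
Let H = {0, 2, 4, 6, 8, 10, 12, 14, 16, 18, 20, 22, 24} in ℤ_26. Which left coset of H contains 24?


24 + H = {24 + h (mod 26) : h ∈ H}
24+0=24, 24+2=0, 24+4=2, 24+6=4, 24+8=6, 24+10=8, 24+12=10, 24+14=12, 24+16=14, 24+18=16, 24+20=18, 24+22=20, 24+24=22
24 + H = {0, 2, 4, 6, 8, 10, 12, 14, 16, 18, 20, 22, 24} = 0 + H

24 + H = {0, 2, 4, 6, 8, 10, 12, 14, 16, 18, 20, 22, 24}


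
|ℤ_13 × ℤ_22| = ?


|A × B| = |A| · |B|
|ℤ_13 × ℤ_22| = 13 × 22 = 286

|ℤ_13 × ℤ_22| = 286


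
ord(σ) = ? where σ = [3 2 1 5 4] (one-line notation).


Cycle decomposition: (1 3) (4 5)
Cycle lengths: 2, 2
Order = lcm(2, 2) = 2

ord(σ) = 2


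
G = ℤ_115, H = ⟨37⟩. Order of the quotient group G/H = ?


|⟨37⟩| = n / gcd(37, 115) = 115 / 1 = 115
H is normal (ℤ_115 is abelian).
|G/H| = |G| / |H| = 115 / 115 = 1

|G/H| = 1


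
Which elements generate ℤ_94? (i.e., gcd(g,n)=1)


g generates ℤ_n iff gcd(g,n) = 1
Prime factors of 94: 2, 47
Generators are g ∈ {1,...,93} not divisible by any of these primes.
Generators: {1, 3, 5, 7, 9, 11, 13, 15, 17, 19, 21, 23, 25, 27, 29, 31, 33, 35, 37, 39, 41, 43, 45, 49, 51, 53, 55, 57, 59, 61, 63, 65, 67, 69, 71, 73, 75, 77, 79, 81, 83, 85, 87, 89, 91, 93}
Number of generators = φ(94) = 46

Generators of ℤ_94 = {1, 3, 5, 7, 9, 11, 13, 15, 17, 19, 21, 23, 25, 27, 29, 31, 33, 35, 37, 39, 41, 43, 45, 49, 51, 53, 55, 57, 59, 61, 63, 65, 67, 69, 71, 73, 75, 77, 79, 81, 83, 85, 87, 89, 91, 93}


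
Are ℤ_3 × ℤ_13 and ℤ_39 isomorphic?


Comparing ℤ_3 × ℤ_13 and ℤ_39:
gcd(3,13) = 1, so ℤ_3 × ℤ_13 ≅ ℤ_39 (CRT)

Yes, ℤ_3 × ℤ_13 ≅ ℤ_39


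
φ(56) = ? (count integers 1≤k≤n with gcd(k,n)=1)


Factor n: 56 = 2^3 × 7
φ(n) = n · ∏(1 - 1/p) over distinct primes p | n
φ(56) = 56 · (1 - 1/2) · (1 - 1/7) = 24

φ(56) = 24


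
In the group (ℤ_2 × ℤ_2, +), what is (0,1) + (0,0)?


Operation: componentwise addition mod (2, 2)
(0,1) + (0,0) = ((a₁+b₁) mod 2, (a₂+b₂) mod 2) with a = (0,1), b = (0,0)

(0,1) + (0,0) = (0,1)


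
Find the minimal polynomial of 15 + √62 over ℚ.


Let α = 15 + √62. Then α - 15 = √62, so (α - 15)² = 62, giving α² - 30α + 163 = 0. Degree 2 and α ∉ ℚ, so this is the minimal polynomial.

Minimal polynomial: x² - 30x + 163


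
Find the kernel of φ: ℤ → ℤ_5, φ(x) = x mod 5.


Kernel = preimage of identity
ker(φ) = {x ∈ ℤ : x ≡ 0 (mod 5)} = 5ℤ = {0, ±5, ±10, ...}

ker(φ) = 5ℤ


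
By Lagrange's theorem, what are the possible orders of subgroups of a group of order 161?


Lagrange's theorem: |H| divides |G|
|G| = 161
Divisors of 161: 1, 7, 23, 161

Possible subgroup orders: {1, 7, 23, 161}


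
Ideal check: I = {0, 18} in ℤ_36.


Check ideal conditions for I = {0, 18} in ℤ_36:
(1) I is an additive subgroup? Yes
(2) For r ∈ ℤ_36 and a ∈ I: r·a ∈ I? Yes

Yes, I is an ideal of ℤ_36


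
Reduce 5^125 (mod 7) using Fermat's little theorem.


Fermat's little theorem: if p is prime and gcd(a,p)=1, then a^(p-1) ≡ 1 (mod p)
p = 7 is prime, gcd(5,7) = 1
Reduce exponent: 125 mod 6 = 5
So 5^125 ≡ 5^5 (mod 7)
5^5 mod 7 = 3

5^125 ≡ 3 (mod 7)


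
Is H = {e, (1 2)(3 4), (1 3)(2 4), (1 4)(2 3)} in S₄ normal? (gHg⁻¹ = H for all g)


H = {e, (1 2)(3 4), (1 3)(2 4), (1 4)(2 3)} in S₄
This is the Klein four-group V₄; it is normal in S₄ (it is a union of conjugacy classes)

Yes, normal subgroup


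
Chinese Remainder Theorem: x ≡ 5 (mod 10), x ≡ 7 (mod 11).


m₁ = 10, m₂ = 11, gcd = 1, so CRT applies. M = m₁·m₂ = 110
Let M₁ = M/m₁ = 11, M₂ = M/m₂ = 10
Find y₁ ≡ M₁⁻¹ (mod m₁): 11⁻¹ ≡ 1 (mod 10)
Find y₂ ≡ M₂⁻¹ (mod m₂): 10⁻¹ ≡ 10 (mod 11)
x = a₁·M₁·y₁ + a₂·M₂·y₂ = 5·11·1 + 7·10·10 = 755
Reduce mod 110: x ≡ 95
Check: 95 mod 10 = 5 ✓, 95 mod 11 = 7 ✓

x ≡ 95 (mod 110)


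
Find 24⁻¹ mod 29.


Use the extended Euclidean algorithm to write 1 = 24·s + 29·t; then s mod 29 is the inverse.
Euclidean algorithm:
  24 = 0·29 + 24
  29 = 1·24 + 5
  24 = 4·5 + 4
  5 = 1·4 + 1
  4 = 4·1 + 0
gcd(24,29) = 1
Back-substitution gives: 24·(-6) + 29·(5) = 1
So 24⁻¹ ≡ -6 ≡ 23 (mod 29)
Check: 24 × 23 = 552 ≡ 1 (mod 29) ✓

24⁻¹ ≡ 23 (mod 29)


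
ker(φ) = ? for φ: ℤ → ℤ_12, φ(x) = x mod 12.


Kernel = preimage of identity
ker(φ) = {x ∈ ℤ : x ≡ 0 (mod 12)} = 12ℤ = {0, ±12, ±24, ...}

ker(φ) = 12ℤ


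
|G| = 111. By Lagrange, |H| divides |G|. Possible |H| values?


Lagrange's theorem: |H| divides |G|
|G| = 111
Divisors of 111: 1, 3, 37, 111

Possible subgroup orders: {1, 3, 37, 111}


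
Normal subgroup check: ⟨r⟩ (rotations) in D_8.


H = ⟨r⟩ (rotations) in D_8
The rotation subgroup ⟨r⟩ has index 2 in D_8, so it is normal

Yes, normal subgroup


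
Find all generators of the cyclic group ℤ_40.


g generates ℤ_n iff gcd(g,n) = 1
Prime factors of 40: 2, 5
Generators are g ∈ {1,...,39} not divisible by any of these primes.
Generators: {1, 3, 7, 9, 11, 13, 17, 19, 21, 23, 27, 29, 31, 33, 37, 39}
Number of generators = φ(40) = 16

Generators of ℤ_40 = {1, 3, 7, 9, 11, 13, 17, 19, 21, 23, 27, 29, 31, 33, 37, 39}


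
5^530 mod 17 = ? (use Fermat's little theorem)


Fermat's little theorem: if p is prime and gcd(a,p)=1, then a^(p-1) ≡ 1 (mod p)
p = 17 is prime, gcd(5,17) = 1
Reduce exponent: 530 mod 16 = 2
So 5^530 ≡ 5^2 (mod 17)
5^2 mod 17 = 8

5^530 ≡ 8 (mod 17)


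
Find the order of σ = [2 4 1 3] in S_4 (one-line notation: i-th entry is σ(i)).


Cycle decomposition: (1 2 4 3)
Cycle lengths: 4
Order = lcm(4) = 4

ord(σ) = 4


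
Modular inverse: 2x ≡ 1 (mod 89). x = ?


Use the extended Euclidean algorithm to write 1 = 2·s + 89·t; then s mod 89 is the inverse.
Euclidean algorithm:
  2 = 0·89 + 2
  89 = 44·2 + 1
  2 = 2·1 + 0
gcd(2,89) = 1
Back-substitution gives: 2·(-44) + 89·(1) = 1
So 2⁻¹ ≡ -44 ≡ 45 (mod 89)
Check: 2 × 45 = 90 ≡ 1 (mod 89) ✓

2⁻¹ ≡ 45 (mod 89)


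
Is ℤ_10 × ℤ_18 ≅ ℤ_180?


Comparing ℤ_10 × ℤ_18 and ℤ_180:
gcd(10,18) = 2 ≠ 1. Max element order in ℤ_10×ℤ_18 is lcm(10,18) = 90 < 180, so it has no element of order 180

No, ℤ_10 × ℤ_18 ≇ ℤ_180


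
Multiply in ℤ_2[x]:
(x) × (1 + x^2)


Expand and collect like terms; reduce coefficients mod 2:
x^0: 0·1 = 0 ≡ 0 (mod 2)
x^1: 0·0 + 1·1 = 1 ≡ 1 (mod 2)
x^2: 0·1 + 1·0 = 0 ≡ 0 (mod 2)
x^3: 1·1 = 1 ≡ 1 (mod 2)
Result: x + x^3

f · g = x + x^3


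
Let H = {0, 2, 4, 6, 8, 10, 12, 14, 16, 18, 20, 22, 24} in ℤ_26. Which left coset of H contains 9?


9 + H = {9 + h (mod 26) : h ∈ H}
9+0=9, 9+2=11, 9+4=13, 9+6=15, 9+8=17, 9+10=19, 9+12=21, 9+14=23, 9+16=25, 9+18=1, 9+20=3, 9+22=5, 9+24=7
9 + H = {1, 3, 5, 7, 9, 11, 13, 15, 17, 19, 21, 23, 25} = 1 + H

9 + H = {1, 3, 5, 7, 9, 11, 13, 15, 17, 19, 21, 23, 25}


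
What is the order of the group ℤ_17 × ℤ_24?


|A × B| = |A| · |B|
|ℤ_17 × ℤ_24| = 17 × 24 = 408

|ℤ_17 × ℤ_24| = 408


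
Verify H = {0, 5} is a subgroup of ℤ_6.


Subgroup test for H = {0, 5} in (ℤ_6, +):
(1) 0 ∈ H? Yes
(2) Closure: for all a,b ∈ H, (a+b) mod 6 ∈ H? No  [counterexample: 5 + 5 = 4 ∉ H]
(3) Inverses: for all a ∈ H, -a mod 6 ∈ H? No

No, H is not a subgroup of ℤ_6


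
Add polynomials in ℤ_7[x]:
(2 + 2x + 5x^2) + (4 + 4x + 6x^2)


Add coefficients mod 7:
x^0: 2 + 4 = 6 (mod 7)
x^1: 2 + 4 = 6 (mod 7)
x^2: 5 + 6 = 4 (mod 7)
Result: 6 + 6x + 4x^2

f + g = 6 + 6x + 4x^2


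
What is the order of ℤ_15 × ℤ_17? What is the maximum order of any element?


|ℤ_15 × ℤ_17| = 15 × 17 = 255
Max element order = lcm(15,17) = 255
Cyclic? Yes (gcd=1)

|ℤ_15×ℤ_17| = 255, max element order = 255


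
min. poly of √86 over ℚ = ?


√86 satisfies x² - 86 = 0, irreducible over ℚ since 86 is squarefree

Minimal polynomial: x² - 86


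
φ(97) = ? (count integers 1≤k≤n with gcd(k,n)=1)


Factor n: 97 = 97
φ(n) = n · ∏(1 - 1/p) over distinct primes p | n
φ(97) = 97 · (1 - 1/97) = 96

φ(97) = 96


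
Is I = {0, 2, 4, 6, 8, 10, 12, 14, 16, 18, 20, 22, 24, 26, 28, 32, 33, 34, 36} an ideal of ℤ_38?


Check ideal conditions for I = {0, 2, 4, 6, 8, 10, 12, 14, 16, 18, 20, 22, 24, 26, 28, 32, 33, 34, 36} in ℤ_38:
(1) I is an additive subgroup? No
(2) For r ∈ ℤ_38 and a ∈ I: r·a ∈ I? No  [counterexample: r=2, a=34, r·a mod 38 = 30 ∉ I]

No, I is not an ideal of ℤ_38


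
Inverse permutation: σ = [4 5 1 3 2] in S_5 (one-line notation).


To find σ⁻¹, swap domain and range:
σ(1) = 4 → σ⁻¹(4) = 1
σ(2) = 5 → σ⁻¹(5) = 2
σ(3) = 1 → σ⁻¹(1) = 3
σ(4) = 3 → σ⁻¹(3) = 4
σ(5) = 2 → σ⁻¹(2) = 5

σ⁻¹ = [3 5 4 1 2]


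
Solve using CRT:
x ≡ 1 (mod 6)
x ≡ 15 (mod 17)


m₁ = 6, m₂ = 17, gcd = 1, so CRT applies. M = m₁·m₂ = 102
Let M₁ = M/m₁ = 17, M₂ = M/m₂ = 6
Find y₁ ≡ M₁⁻¹ (mod m₁): 17⁻¹ ≡ 5 (mod 6)
Find y₂ ≡ M₂⁻¹ (mod m₂): 6⁻¹ ≡ 3 (mod 17)
x = a₁·M₁·y₁ + a₂·M₂·y₂ = 1·17·5 + 15·6·3 = 355
Reduce mod 102: x ≡ 49
Check: 49 mod 6 = 1 ✓, 49 mod 17 = 15 ✓

x ≡ 49 (mod 102)


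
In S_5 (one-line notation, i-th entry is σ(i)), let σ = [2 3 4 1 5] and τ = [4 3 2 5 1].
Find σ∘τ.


σ∘τ: apply τ first, then σ
1 →τ 4 →σ 1
2 →τ 3 →σ 4
3 →τ 2 →σ 3
4 →τ 5 →σ 5
5 →τ 1 →σ 2

σ∘τ = [1 4 3 5 2]


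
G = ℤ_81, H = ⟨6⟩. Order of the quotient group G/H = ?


|⟨6⟩| = n / gcd(6, 81) = 81 / 3 = 27
H is normal (ℤ_81 is abelian).
|G/H| = |G| / |H| = 81 / 27 = 3

|G/H| = 3


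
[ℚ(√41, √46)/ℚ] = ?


[ℚ(√41,√46):ℚ] = [ℚ(√41,√46):ℚ(√41)]·[ℚ(√41):ℚ] = 2·2 = 4

[ℚ(√41, √46)/ℚ] = 4


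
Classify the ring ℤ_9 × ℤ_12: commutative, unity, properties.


Direct product ring; commutative with unity (1,1); but (1,0)·(0,1) = (0,0) gives zero divisors, so not an integral domain
Commutative: Yes
Integral domain: No
Has unity: Yes

ℤ_9 × ℤ_12: Commutative=Yes, Unity=Yes


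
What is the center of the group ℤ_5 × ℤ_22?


Z(G) = {g ∈ G | gx = xg for all x ∈ G}
Direct product of abelian groups is abelian, so Z(G) = G

Z(ℤ_5 × ℤ_22) = ℤ_5 × ℤ_22


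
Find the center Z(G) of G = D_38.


Z(G) = {g ∈ G | gx = xg for all x ∈ G}
For even n, Z(D_n) = {e, r^(n/2)}: the 180° rotation r^19 commutes with every reflection and rotation

Z(D_38) = {e, r^19}


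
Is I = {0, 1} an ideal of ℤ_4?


Check ideal conditions for I = {0, 1} in ℤ_4:
(1) I is an additive subgroup? No
(2) For r ∈ ℤ_4 and a ∈ I: r·a ∈ I? No  [counterexample: r=2, a=1, r·a mod 4 = 2 ∉ I]

No, I is not an ideal of ℤ_4


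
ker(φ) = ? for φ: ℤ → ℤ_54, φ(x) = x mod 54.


Kernel = preimage of identity
ker(φ) = {x ∈ ℤ : x ≡ 0 (mod 54)} = 54ℤ = {0, ±54, ±108, ...}

ker(φ) = 54ℤ


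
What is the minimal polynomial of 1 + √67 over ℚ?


Let α = 1 + √67. Then α - 1 = √67, so (α - 1)² = 67, giving α² - 2α - 66 = 0. Degree 2 and α ∉ ℚ, so this is the minimal polynomial.

Minimal polynomial: x² - 2x - 66


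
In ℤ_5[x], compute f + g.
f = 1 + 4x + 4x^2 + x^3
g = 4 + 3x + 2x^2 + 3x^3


Add coefficients mod 5:
x^0: 1 + 4 = 0 (mod 5)
x^1: 4 + 3 = 2 (mod 5)
x^2: 4 + 2 = 1 (mod 5)
x^3: 1 + 3 = 4 (mod 5)
Result: 2x + x^2 + 4x^3

f + g = 2x + x^2 + 4x^3


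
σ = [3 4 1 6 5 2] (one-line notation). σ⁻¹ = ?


To find σ⁻¹, swap domain and range:
σ(1) = 3 → σ⁻¹(3) = 1
σ(2) = 4 → σ⁻¹(4) = 2
σ(3) = 1 → σ⁻¹(1) = 3
σ(4) = 6 → σ⁻¹(6) = 4
σ(5) = 5 → σ⁻¹(5) = 5
σ(6) = 2 → σ⁻¹(2) = 6

σ⁻¹ = [3 6 1 2 5 4]


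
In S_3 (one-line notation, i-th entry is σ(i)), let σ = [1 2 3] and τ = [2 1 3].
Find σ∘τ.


σ∘τ: apply τ first, then σ
1 →τ 2 →σ 2
2 →τ 1 →σ 1
3 →τ 3 →σ 3

σ∘τ = [2 1 3]


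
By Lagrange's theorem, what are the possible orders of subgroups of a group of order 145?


Lagrange's theorem: |H| divides |G|
|G| = 145
Divisors of 145: 1, 5, 29, 145

Possible subgroup orders: {1, 5, 29, 145}


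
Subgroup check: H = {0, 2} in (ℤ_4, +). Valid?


Subgroup test for H = {0, 2} in (ℤ_4, +):
(1) 0 ∈ H? Yes
(2) Closure: for all a,b ∈ H, (a+b) mod 4 ∈ H? Yes
(3) Inverses: for all a ∈ H, -a mod 4 ∈ H? Yes

Yes, H is a subgroup of ℤ_4


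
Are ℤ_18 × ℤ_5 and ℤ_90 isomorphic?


Comparing ℤ_18 × ℤ_5 and ℤ_90:
gcd(18,5) = 1, so ℤ_18 × ℤ_5 ≅ ℤ_90 (CRT)

Yes, ℤ_18 × ℤ_5 ≅ ℤ_90


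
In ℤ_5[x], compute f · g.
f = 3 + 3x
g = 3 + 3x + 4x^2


Expand and collect like terms; reduce coefficients mod 5:
x^0: 3·3 = 9 ≡ 4 (mod 5)
x^1: 3·3 + 3·3 = 18 ≡ 3 (mod 5)
x^2: 3·4 + 3·3 = 21 ≡ 1 (mod 5)
x^3: 3·4 = 12 ≡ 2 (mod 5)
Result: 4 + 3x + x^2 + 2x^3

f · g = 4 + 3x + x^2 + 2x^3


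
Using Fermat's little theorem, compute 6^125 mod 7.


Fermat's little theorem: if p is prime and gcd(a,p)=1, then a^(p-1) ≡ 1 (mod p)
p = 7 is prime, gcd(6,7) = 1
Reduce exponent: 125 mod 6 = 5
So 6^125 ≡ 6^5 (mod 7)
6^5 mod 7 = 6

6^125 ≡ 6 (mod 7)


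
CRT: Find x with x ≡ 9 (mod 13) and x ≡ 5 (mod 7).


m₁ = 13, m₂ = 7, gcd = 1, so CRT applies. M = m₁·m₂ = 91
Let M₁ = M/m₁ = 7, M₂ = M/m₂ = 13
Find y₁ ≡ M₁⁻¹ (mod m₁): 7⁻¹ ≡ 2 (mod 13)
Find y₂ ≡ M₂⁻¹ (mod m₂): 13⁻¹ ≡ 6 (mod 7)
x = a₁·M₁·y₁ + a₂·M₂·y₂ = 9·7·2 + 5·13·6 = 516
Reduce mod 91: x ≡ 61
Check: 61 mod 13 = 9 ✓, 61 mod 7 = 5 ✓

x ≡ 61 (mod 91)


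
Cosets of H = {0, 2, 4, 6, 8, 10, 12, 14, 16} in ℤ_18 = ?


H = {0, 2, 4, 6, 8, 10, 12, 14, 16}, |H| = 9
Number of cosets = |G|/|H| = 18/9 = 2
0 + H = {0, 2, 4, 6, 8, 10, 12, 14, 16}
1 + H = {1, 3, 5, 7, 9, 11, 13, 15, 17}

Cosets: 0+H={0,2,4,6,8,10,12,14,16}; 1+H={1,3,5,7,9,11,13,15,17}


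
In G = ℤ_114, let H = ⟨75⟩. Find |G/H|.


|⟨75⟩| = n / gcd(75, 114) = 114 / 3 = 38
H is normal (ℤ_114 is abelian).
|G/H| = |G| / |H| = 114 / 38 = 3

|G/H| = 3


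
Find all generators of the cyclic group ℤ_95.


g generates ℤ_n iff gcd(g,n) = 1
Prime factors of 95: 5, 19
Generators are g ∈ {1,...,94} not divisible by any of these primes.
Generators: {1, 2, 3, 4, 6, 7, 8, 9, 11, 12, 13, 14, 16, 17, 18, 21, 22, 23, 24, 26, 27, 28, 29, 31, 32, 33, 34, 36, 37, 39, 41, 42, 43, 44, 46, 47, 48, 49, 51, 52, 53, 54, 56, 58, 59, 61, 62, 63, 64, 66, 67, 68, 69, 71, 72, 73, 74, 77, 78, 79, 81, 82, 83, 84, 86, 87, 88, 89, 91, 92, 93, 94}
Number of generators = φ(95) = 72

Generators of ℤ_95 = {1, 2, 3, 4, 6, 7, 8, 9, 11, 12, 13, 14, 16, 17, 18, 21, 22, 23, 24, 26, 27, 28, 29, 31, 32, 33, 34, 36, 37, 39, 41, 42, 43, 44, 46, 47, 48, 49, 51, 52, 53, 54, 56, 58, 59, 61, 62, 63, 64, 66, 67, 68, 69, 71, 72, 73, 74, 77, 78, 79, 81, 82, 83, 84, 86, 87, 88, 89, 91, 92, 93, 94}


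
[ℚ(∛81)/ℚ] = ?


∛81 has minimal polynomial x³ - 81 (irreducible over ℚ since 81 is not a perfect cube)

[ℚ(∛81)/ℚ] = 3


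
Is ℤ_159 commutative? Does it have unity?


ℤ_159 is a commutative ring with unity 1; 159 = 3×53 is composite, so 3·53 ≡ 0 gives zero divisors (not an integral domain)
Commutative: Yes
Integral domain: No
Has unity: Yes

ℤ_159: Commutative=Yes, Unity=Yes


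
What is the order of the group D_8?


|D_n| = 2n (n rotations and n reflections)
|D_8| = 2×8 = 16

|D_8| = 16


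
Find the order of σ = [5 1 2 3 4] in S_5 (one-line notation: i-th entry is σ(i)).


Cycle decomposition: (1 5 4 3 2)
Cycle lengths: 5
Order = lcm(5) = 5

ord(σ) = 5


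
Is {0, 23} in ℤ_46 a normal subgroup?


H = {0, 23} in ℤ_46
ℤ_46 is abelian; every subgroup of an abelian group is normal

Yes, normal subgroup


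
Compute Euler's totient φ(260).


Factor n: 260 = 2^2 × 5 × 13
φ(n) = n · ∏(1 - 1/p) over distinct primes p | n
φ(260) = 260 · (1 - 1/2) · (1 - 1/5) · (1 - 1/13) = 96

φ(260) = 96


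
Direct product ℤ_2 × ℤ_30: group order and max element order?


|ℤ_2 × ℤ_30| = 2 × 30 = 60
Max element order = lcm(2,30) = 30
Cyclic? No (gcd=2)

|ℤ_2×ℤ_30| = 60, max element order = 30


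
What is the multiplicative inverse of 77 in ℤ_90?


Use the extended Euclidean algorithm to write 1 = 77·s + 90·t; then s mod 90 is the inverse.
Euclidean algorithm:
  77 = 0·90 + 77
  90 = 1·77 + 13
  77 = 5·13 + 12
  13 = 1·12 + 1
  12 = 12·1 + 0
gcd(77,90) = 1
Back-substitution gives: 77·(-7) + 90·(6) = 1
So 77⁻¹ ≡ -7 ≡ 83 (mod 90)
Check: 77 × 83 = 6391 ≡ 1 (mod 90) ✓

77⁻¹ ≡ 83 (mod 90)


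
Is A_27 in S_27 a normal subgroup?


H = A_27 in S_27
A_27 has index 2 in S_27, and every subgroup of index 2 is normal

Yes, normal subgroup


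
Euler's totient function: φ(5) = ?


φ(n) = count of k ∈ {1,...,n} with gcd(k,n)=1
Coprimes to 5: {1, 2, 3, 4}
Count: 4

φ(5) = 4


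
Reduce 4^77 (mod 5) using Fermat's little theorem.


Fermat's little theorem: if p is prime and gcd(a,p)=1, then a^(p-1) ≡ 1 (mod p)
p = 5 is prime, gcd(4,5) = 1
Reduce exponent: 77 mod 4 = 1
So 4^77 ≡ 4^1 (mod 5)
4^1 mod 5 = 4

4^77 ≡ 4 (mod 5)


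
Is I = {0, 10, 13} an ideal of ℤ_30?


Check ideal conditions for I = {0, 10, 13} in ℤ_30:
(1) I is an additive subgroup? No
(2) For r ∈ ℤ_30 and a ∈ I: r·a ∈ I? No  [counterexample: r=2, a=10, r·a mod 30 = 20 ∉ I]

No, I is not an ideal of ℤ_30


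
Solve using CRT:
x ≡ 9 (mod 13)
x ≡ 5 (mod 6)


m₁ = 13, m₂ = 6, gcd = 1, so CRT applies. M = m₁·m₂ = 78
Let M₁ = M/m₁ = 6, M₂ = M/m₂ = 13
Find y₁ ≡ M₁⁻¹ (mod m₁): 6⁻¹ ≡ 11 (mod 13)
Find y₂ ≡ M₂⁻¹ (mod m₂): 13⁻¹ ≡ 1 (mod 6)
x = a₁·M₁·y₁ + a₂·M₂·y₂ = 9·6·11 + 5·13·1 = 659
Reduce mod 78: x ≡ 35
Check: 35 mod 13 = 9 ✓, 35 mod 6 = 5 ✓

x ≡ 35 (mod 78)


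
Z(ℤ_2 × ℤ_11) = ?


Z(G) = {g ∈ G | gx = xg for all x ∈ G}
Direct product of abelian groups is abelian, so Z(G) = G

Z(ℤ_2 × ℤ_11) = ℤ_2 × ℤ_11


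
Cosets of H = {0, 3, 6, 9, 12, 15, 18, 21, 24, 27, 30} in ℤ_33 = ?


H = {0, 3, 6, 9, 12, 15, 18, 21, 24, 27, 30}, |H| = 11
Number of cosets = |G|/|H| = 33/11 = 3
0 + H = {0, 3, 6, 9, 12, 15, 18, 21, 24, 27, 30}
1 + H = {1, 4, 7, 10, 13, 16, 19, 22, 25, 28, 31}
2 + H = {2, 5, 8, 11, 14, 17, 20, 23, 26, 29, 32}

Cosets: 0+H={0,3,6,9,12,15,18,21,24,27,30}; 1+H={1,4,7,10,13,16,19,22,25,28,31}; 2+H={2,5,8,11,14,17,20,23,26,29,32}


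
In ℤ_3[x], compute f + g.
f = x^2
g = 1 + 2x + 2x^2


Add coefficients mod 3:
x^0: 0 + 1 = 1 (mod 3)
x^1: 0 + 2 = 2 (mod 3)
x^2: 1 + 2 = 0 (mod 3)
Result: 1 + 2x

f + g = 1 + 2x


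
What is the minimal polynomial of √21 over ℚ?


√21 satisfies x² - 21 = 0, irreducible over ℚ since 21 is squarefree

Minimal polynomial: x² - 21


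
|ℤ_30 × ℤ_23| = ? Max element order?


|ℤ_30 × ℤ_23| = 30 × 23 = 690
Max element order = lcm(30,23) = 690
Cyclic? Yes (gcd=1)

|ℤ_30×ℤ_23| = 690, max element order = 690


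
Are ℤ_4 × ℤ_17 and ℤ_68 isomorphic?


Comparing ℤ_4 × ℤ_17 and ℤ_68:
gcd(4,17) = 1, so ℤ_4 × ℤ_17 ≅ ℤ_68 (CRT)

Yes, ℤ_4 × ℤ_17 ≅ ℤ_68


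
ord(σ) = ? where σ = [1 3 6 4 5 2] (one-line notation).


Cycle decomposition: (2 3 6)
Cycle lengths: 3
Order = lcm(3) = 3

ord(σ) = 3


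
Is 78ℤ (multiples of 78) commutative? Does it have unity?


78ℤ is a commutative ring under +,× but has no multiplicative identity (1 ∉ 78ℤ); it has no zero divisors, but without unity it is not an integral domain
Commutative: Yes
Integral domain: No
Has unity: No

78ℤ (multiples of 78): Commutative=Yes, Unity=No


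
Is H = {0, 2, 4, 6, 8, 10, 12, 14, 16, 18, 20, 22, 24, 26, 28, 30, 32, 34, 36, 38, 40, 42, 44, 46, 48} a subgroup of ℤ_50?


Subgroup test for H = {0, 2, 4, 6, 8, 10, 12, 14, 16, 18, 20, 22, 24, 26, 28, 30, 32, 34, 36, 38, 40, 42, 44, 46, 48} in (ℤ_50, +):
(1) 0 ∈ H? Yes
(2) Closure: for all a,b ∈ H, (a+b) mod 50 ∈ H? Yes
(3) Inverses: for all a ∈ H, -a mod 50 ∈ H? Yes

Yes, H is a subgroup of ℤ_50


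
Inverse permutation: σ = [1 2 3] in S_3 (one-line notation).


To find σ⁻¹, swap domain and range:
σ(1) = 1 → σ⁻¹(1) = 1
σ(2) = 2 → σ⁻¹(2) = 2
σ(3) = 3 → σ⁻¹(3) = 3

σ⁻¹ = [1 2 3]


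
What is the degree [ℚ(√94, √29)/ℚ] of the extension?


[ℚ(√94,√29):ℚ] = [ℚ(√94,√29):ℚ(√94)]·[ℚ(√94):ℚ] = 2·2 = 4

[ℚ(√94, √29)/ℚ] = 4


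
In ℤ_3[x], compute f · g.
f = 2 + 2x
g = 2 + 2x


Expand and collect like terms; reduce coefficients mod 3:
x^0: 2·2 = 4 ≡ 1 (mod 3)
x^1: 2·2 + 2·2 = 8 ≡ 2 (mod 3)
x^2: 2·2 = 4 ≡ 1 (mod 3)
Result: 1 + 2x + x^2

f · g = 1 + 2x + x^2


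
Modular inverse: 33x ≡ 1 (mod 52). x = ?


Use the extended Euclidean algorithm to write 1 = 33·s + 52·t; then s mod 52 is the inverse.
Euclidean algorithm:
  33 = 0·52 + 33
  52 = 1·33 + 19
  33 = 1·19 + 14
  19 = 1·14 + 5
  14 = 2·5 + 4
  5 = 1·4 + 1
  4 = 4·1 + 0
gcd(33,52) = 1
Back-substitution gives: 33·(-11) + 52·(7) = 1
So 33⁻¹ ≡ -11 ≡ 41 (mod 52)
Check: 33 × 41 = 1353 ≡ 1 (mod 52) ✓

33⁻¹ ≡ 41 (mod 52)


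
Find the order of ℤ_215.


ℤ_n has n elements.

|ℤ_215| = 215


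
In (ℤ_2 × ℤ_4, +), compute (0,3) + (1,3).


Operation: componentwise addition mod (2, 4)
(0,3) + (1,3) = ((a₁+b₁) mod 2, (a₂+b₂) mod 4) with a = (0,3), b = (1,3)

(0,3) + (1,3) = (1,2)


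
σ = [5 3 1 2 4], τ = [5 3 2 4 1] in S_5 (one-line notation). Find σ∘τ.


σ∘τ: apply τ first, then σ
1 →τ 5 →σ 4
2 →τ 3 →σ 1
3 →τ 2 →σ 3
4 →τ 4 →σ 2
5 →τ 1 →σ 5

σ∘τ = [4 1 3 2 5]


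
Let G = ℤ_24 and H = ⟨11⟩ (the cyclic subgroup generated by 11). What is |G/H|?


|⟨11⟩| = n / gcd(11, 24) = 24 / 1 = 24
H is normal (ℤ_24 is abelian).
|G/H| = |G| / |H| = 24 / 24 = 1

|G/H| = 1


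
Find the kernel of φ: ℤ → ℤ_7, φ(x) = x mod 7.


Kernel = preimage of identity
ker(φ) = {x ∈ ℤ : x ≡ 0 (mod 7)} = 7ℤ = {0, ±7, ±14, ...}

ker(φ) = 7ℤ


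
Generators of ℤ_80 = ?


g generates ℤ_n iff gcd(g,n) = 1
Prime factors of 80: 2, 5
Generators are g ∈ {1,...,79} not divisible by any of these primes.
Generators: {1, 3, 7, 9, 11, 13, 17, 19, 21, 23, 27, 29, 31, 33, 37, 39, 41, 43, 47, 49, 51, 53, 57, 59, 61, 63, 67, 69, 71, 73, 77, 79}
Number of generators = φ(80) = 32

Generators of ℤ_80 = {1, 3, 7, 9, 11, 13, 17, 19, 21, 23, 27, 29, 31, 33, 37, 39, 41, 43, 47, 49, 51, 53, 57, 59, 61, 63, 67, 69, 71, 73, 77, 79}


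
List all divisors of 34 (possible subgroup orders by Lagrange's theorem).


Lagrange's theorem: |H| divides |G|
|G| = 34
Divisors of 34: 1, 2, 17, 34

Possible subgroup orders: {1, 2, 17, 34}


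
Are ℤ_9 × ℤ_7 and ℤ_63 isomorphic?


Comparing ℤ_9 × ℤ_7 and ℤ_63:
gcd(9,7) = 1, so ℤ_9 × ℤ_7 ≅ ℤ_63 (CRT)

Yes, ℤ_9 × ℤ_7 ≅ ℤ_63


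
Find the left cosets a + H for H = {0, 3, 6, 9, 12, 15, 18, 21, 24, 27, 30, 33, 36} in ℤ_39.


H = {0, 3, 6, 9, 12, 15, 18, 21, 24, 27, 30, 33, 36}, |H| = 13
Number of cosets = |G|/|H| = 39/13 = 3
0 + H = {0, 3, 6, 9, 12, 15, 18, 21, 24, 27, 30, 33, 36}
1 + H = {1, 4, 7, 10, 13, 16, 19, 22, 25, 28, 31, 34, 37}
2 + H = {2, 5, 8, 11, 14, 17, 20, 23, 26, 29, 32, 35, 38}

Cosets: 0+H={0,3,6,9,12,15,18,21,24,27,30,33,36}; 1+H={1,4,7,10,13,16,19,22,25,28,31,34,37}; 2+H={2,5,8,11,14,17,20,23,26,29,32,35,38}


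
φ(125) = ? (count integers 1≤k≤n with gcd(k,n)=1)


Factor n: 125 = 5^3
φ(n) = n · ∏(1 - 1/p) over distinct primes p | n
φ(125) = 125 · (1 - 1/5) = 100

φ(125) = 100


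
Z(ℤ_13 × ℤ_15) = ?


Z(G) = {g ∈ G | gx = xg for all x ∈ G}
Direct product of abelian groups is abelian, so Z(G) = G

Z(ℤ_13 × ℤ_15) = ℤ_13 × ℤ_15


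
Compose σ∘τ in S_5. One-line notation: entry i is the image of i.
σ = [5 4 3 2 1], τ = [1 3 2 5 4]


σ∘τ: apply τ first, then σ
1 →τ 1 →σ 5
2 →τ 3 →σ 3
3 →τ 2 →σ 4
4 →τ 5 →σ 1
5 →τ 4 →σ 2

σ∘τ = [5 3 4 1 2]


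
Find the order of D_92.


|D_n| = 2n (n rotations and n reflections)
|D_92| = 2×92 = 184

|D_92| = 184


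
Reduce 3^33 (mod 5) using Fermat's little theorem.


Fermat's little theorem: if p is prime and gcd(a,p)=1, then a^(p-1) ≡ 1 (mod p)
p = 5 is prime, gcd(3,5) = 1
Reduce exponent: 33 mod 4 = 1
So 3^33 ≡ 3^1 (mod 5)
3^1 mod 5 = 3

3^33 ≡ 3 (mod 5)


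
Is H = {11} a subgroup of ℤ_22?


Subgroup test for H = {11} in (ℤ_22, +):
(1) 0 ∈ H? No
(2) Closure: for all a,b ∈ H, (a+b) mod 22 ∈ H? No  [counterexample: 11 + 11 = 0 ∉ H]
(3) Inverses: for all a ∈ H, -a mod 22 ∈ H? Yes

No, H is not a subgroup of ℤ_22


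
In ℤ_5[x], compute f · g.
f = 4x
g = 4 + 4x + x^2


Expand and collect like terms; reduce coefficients mod 5:
x^0: 0·4 = 0 ≡ 0 (mod 5)
x^1: 0·4 + 4·4 = 16 ≡ 1 (mod 5)
x^2: 0·1 + 4·4 = 16 ≡ 1 (mod 5)
x^3: 4·1 = 4 ≡ 4 (mod 5)
Result: x + x^2 + 4x^3

f · g = x + x^2 + 4x^3


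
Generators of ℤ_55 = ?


g generates ℤ_n iff gcd(g,n) = 1
Prime factors of 55: 5, 11
Generators are g ∈ {1,...,54} not divisible by any of these primes.
Generators: {1, 2, 3, 4, 6, 7, 8, 9, 12, 13, 14, 16, 17, 18, 19, 21, 23, 24, 26, 27, 28, 29, 31, 32, 34, 36, 37, 38, 39, 41, 42, 43, 46, 47, 48, 49, 51, 52, 53, 54}
Number of generators = φ(55) = 40

Generators of ℤ_55 = {1, 2, 3, 4, 6, 7, 8, 9, 12, 13, 14, 16, 17, 18, 19, 21, 23, 24, 26, 27, 28, 29, 31, 32, 34, 36, 37, 38, 39, 41, 42, 43, 46, 47, 48, 49, 51, 52, 53, 54}


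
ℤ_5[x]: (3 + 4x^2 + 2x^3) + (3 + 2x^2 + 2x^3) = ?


Add coefficients mod 5:
x^0: 3 + 3 = 1 (mod 5)
x^1: 0 + 0 = 0 (mod 5)
x^2: 4 + 2 = 1 (mod 5)
x^3: 2 + 2 = 4 (mod 5)
Result: 1 + x^2 + 4x^3

f + g = 1 + x^2 + 4x^3


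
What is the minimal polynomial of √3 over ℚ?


√3 satisfies x² - 3 = 0, irreducible over ℚ since 3 is squarefree

Minimal polynomial: x² - 3


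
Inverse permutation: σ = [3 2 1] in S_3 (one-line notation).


To find σ⁻¹, swap domain and range:
σ(1) = 3 → σ⁻¹(3) = 1
σ(2) = 2 → σ⁻¹(2) = 2
σ(3) = 1 → σ⁻¹(1) = 3

σ⁻¹ = [3 2 1]


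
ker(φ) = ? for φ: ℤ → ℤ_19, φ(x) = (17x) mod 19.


Kernel = preimage of identity
ker(φ) = {x ∈ ℤ : 17x ≡ 0 (mod 19)}. gcd(17,19) = 1, so 17x ≡ 0 (mod 19) ⟺ x ≡ 0 (mod 19/1 = 19). Hence ker(φ) = 19ℤ

ker(φ) = 19ℤ


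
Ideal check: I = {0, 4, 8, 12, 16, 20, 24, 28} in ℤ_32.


Check ideal conditions for I = {0, 4, 8, 12, 16, 20, 24, 28} in ℤ_32:
(1) I is an additive subgroup? Yes
(2) For r ∈ ℤ_32 and a ∈ I: r·a ∈ I? Yes

Yes, I is an ideal of ℤ_32


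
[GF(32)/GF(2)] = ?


GF(32) = GF(2^5), so the extension degree is 5

[GF(32)/GF(2)] = 5


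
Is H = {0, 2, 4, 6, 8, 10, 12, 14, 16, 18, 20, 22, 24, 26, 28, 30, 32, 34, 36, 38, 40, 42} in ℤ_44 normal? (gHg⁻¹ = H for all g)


H = {0, 2, 4, 6, 8, 10, 12, 14, 16, 18, 20, 22, 24, 26, 28, 30, 32, 34, 36, 38, 40, 42} in ℤ_44
ℤ_44 is abelian; every subgroup of an abelian group is normal

Yes, normal subgroup


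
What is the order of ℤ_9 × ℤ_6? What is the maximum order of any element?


|ℤ_9 × ℤ_6| = 9 × 6 = 54
Max element order = lcm(9,6) = 18
Cyclic? No (gcd=3)

|ℤ_9×ℤ_6| = 54, max element order = 18


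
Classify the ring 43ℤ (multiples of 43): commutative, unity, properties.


43ℤ is a commutative ring under +,× but has no multiplicative identity (1 ∉ 43ℤ); it has no zero divisors, but without unity it is not an integral domain
Commutative: Yes
Integral domain: No
Has unity: No

43ℤ (multiples of 43): Commutative=Yes, Unity=No


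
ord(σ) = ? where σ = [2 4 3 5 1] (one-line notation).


Cycle decomposition: (1 2 4 5)
Cycle lengths: 4
Order = lcm(4) = 4

ord(σ) = 4


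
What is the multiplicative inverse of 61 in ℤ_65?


Use the extended Euclidean algorithm to write 1 = 61·s + 65·t; then s mod 65 is the inverse.
Euclidean algorithm:
  61 = 0·65 + 61
  65 = 1·61 + 4
  61 = 15·4 + 1
  4 = 4·1 + 0
gcd(61,65) = 1
Back-substitution gives: 61·(16) + 65·(-15) = 1
So 61⁻¹ ≡ 16 ≡ 16 (mod 65)
Check: 61 × 16 = 976 ≡ 1 (mod 65) ✓

61⁻¹ ≡ 16 (mod 65)


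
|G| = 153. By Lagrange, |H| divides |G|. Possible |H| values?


Lagrange's theorem: |H| divides |G|
|G| = 153
Divisors of 153: 1, 3, 9, 17, 51, 153

Possible subgroup orders: {1, 3, 9, 17, 51, 153}


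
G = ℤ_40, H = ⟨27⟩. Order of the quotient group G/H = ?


|⟨27⟩| = n / gcd(27, 40) = 40 / 1 = 40
H is normal (ℤ_40 is abelian).
|G/H| = |G| / |H| = 40 / 40 = 1

|G/H| = 1


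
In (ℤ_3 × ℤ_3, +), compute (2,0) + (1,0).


Operation: componentwise addition mod (3, 3)
(2,0) + (1,0) = ((a₁+b₁) mod 3, (a₂+b₂) mod 3) with a = (2,0), b = (1,0)

(2,0) + (1,0) = (0,0)


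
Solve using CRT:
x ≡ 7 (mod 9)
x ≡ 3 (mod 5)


m₁ = 9, m₂ = 5, gcd = 1, so CRT applies. M = m₁·m₂ = 45
Let M₁ = M/m₁ = 5, M₂ = M/m₂ = 9
Find y₁ ≡ M₁⁻¹ (mod m₁): 5⁻¹ ≡ 2 (mod 9)
Find y₂ ≡ M₂⁻¹ (mod m₂): 9⁻¹ ≡ 4 (mod 5)
x = a₁·M₁·y₁ + a₂·M₂·y₂ = 7·5·2 + 3·9·4 = 178
Reduce mod 45: x ≡ 43
Check: 43 mod 9 = 7 ✓, 43 mod 5 = 3 ✓

x ≡ 43 (mod 45)


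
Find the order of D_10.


|D_n| = 2n (n rotations and n reflections)
|D_10| = 2×10 = 20

|D_10| = 20


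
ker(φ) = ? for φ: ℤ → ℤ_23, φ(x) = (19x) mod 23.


Kernel = preimage of identity
ker(φ) = {x ∈ ℤ : 19x ≡ 0 (mod 23)}. gcd(19,23) = 1, so 19x ≡ 0 (mod 23) ⟺ x ≡ 0 (mod 23/1 = 23). Hence ker(φ) = 23ℤ

ker(φ) = 23ℤ


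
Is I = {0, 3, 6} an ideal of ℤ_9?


Check ideal conditions for I = {0, 3, 6} in ℤ_9:
(1) I is an additive subgroup? Yes
(2) For r ∈ ℤ_9 and a ∈ I: r·a ∈ I? Yes

Yes, I is an ideal of ℤ_9


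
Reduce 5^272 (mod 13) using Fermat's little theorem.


Fermat's little theorem: if p is prime and gcd(a,p)=1, then a^(p-1) ≡ 1 (mod p)
p = 13 is prime, gcd(5,13) = 1
Reduce exponent: 272 mod 12 = 8
So 5^272 ≡ 5^8 (mod 13)
5^8 mod 13 = 1

5^272 ≡ 1 (mod 13)


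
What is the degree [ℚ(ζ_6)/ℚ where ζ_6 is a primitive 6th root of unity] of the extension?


[ℚ(ζ_n):ℚ] = deg Φ_n(x) = φ(n). Here φ(6) = 2

[ℚ(ζ_6)/ℚ where ζ_6 is a primitive 6th root of unity] = 2


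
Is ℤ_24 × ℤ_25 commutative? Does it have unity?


Direct product ring; commutative with unity (1,1); but (1,0)·(0,1) = (0,0) gives zero divisors, so not an integral domain
Commutative: Yes
Integral domain: No
Has unity: Yes

ℤ_24 × ℤ_25: Commutative=Yes, Unity=Yes


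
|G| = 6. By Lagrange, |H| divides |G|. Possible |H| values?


Lagrange's theorem: |H| divides |G|
|G| = 6
Divisors of 6: 1, 2, 3, 6

Possible subgroup orders: {1, 2, 3, 6}


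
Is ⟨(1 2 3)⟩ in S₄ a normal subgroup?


H = ⟨(1 2 3)⟩ in S₄
(1 4)(1 2 3)(1 4)⁻¹ = (4 2 3) ∉ ⟨(1 2 3)⟩

No, not a normal subgroup


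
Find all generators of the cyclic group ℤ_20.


g generates ℤ_n iff gcd(g,n) = 1
Prime factors of 20: 2, 5
Generators are g ∈ {1,...,19} not divisible by any of these primes.
Generators: {1, 3, 7, 9, 11, 13, 17, 19}
Number of generators = φ(20) = 8

Generators of ℤ_20 = {1, 3, 7, 9, 11, 13, 17, 19}


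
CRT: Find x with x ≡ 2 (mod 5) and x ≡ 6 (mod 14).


m₁ = 5, m₂ = 14, gcd = 1, so CRT applies. M = m₁·m₂ = 70
Let M₁ = M/m₁ = 14, M₂ = M/m₂ = 5
Find y₁ ≡ M₁⁻¹ (mod m₁): 14⁻¹ ≡ 4 (mod 5)
Find y₂ ≡ M₂⁻¹ (mod m₂): 5⁻¹ ≡ 3 (mod 14)
x = a₁·M₁·y₁ + a₂·M₂·y₂ = 2·14·4 + 6·5·3 = 202
Reduce mod 70: x ≡ 62
Check: 62 mod 5 = 2 ✓, 62 mod 14 = 6 ✓

x ≡ 62 (mod 70)


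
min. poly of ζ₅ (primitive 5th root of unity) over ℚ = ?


ζ₅ is a root of Φ₅(x) = x⁴ + x³ + x² + x + 1, irreducible over ℚ

Minimal polynomial: x⁴ + x³ + x² + x + 1


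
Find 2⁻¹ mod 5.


Use the extended Euclidean algorithm to write 1 = 2·s + 5·t; then s mod 5 is the inverse.
Euclidean algorithm:
  2 = 0·5 + 2
  5 = 2·2 + 1
  2 = 2·1 + 0
gcd(2,5) = 1
Back-substitution gives: 2·(-2) + 5·(1) = 1
So 2⁻¹ ≡ -2 ≡ 3 (mod 5)
Check: 2 × 3 = 6 ≡ 1 (mod 5) ✓

2⁻¹ ≡ 3 (mod 5)


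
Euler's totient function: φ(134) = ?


Factor n: 134 = 2 × 67
φ(n) = n · ∏(1 - 1/p) over distinct primes p | n
φ(134) = 134 · (1 - 1/2) · (1 - 1/67) = 66

φ(134) = 66


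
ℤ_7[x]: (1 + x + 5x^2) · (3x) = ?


Expand and collect like terms; reduce coefficients mod 7:
x^0: 1·0 = 0 ≡ 0 (mod 7)
x^1: 1·3 + 1·0 = 3 ≡ 3 (mod 7)
x^2: 1·3 + 5·0 = 3 ≡ 3 (mod 7)
x^3: 5·3 = 15 ≡ 1 (mod 7)
Result: 3x + 3x^2 + x^3

f · g = 3x + 3x^2 + x^3


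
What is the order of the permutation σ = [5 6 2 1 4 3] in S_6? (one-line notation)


Cycle decomposition: (1 5 4) (2 6 3)
Cycle lengths: 3, 3
Order = lcm(3, 3) = 3

ord(σ) = 3


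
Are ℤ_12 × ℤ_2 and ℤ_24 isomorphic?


Comparing ℤ_12 × ℤ_2 and ℤ_24:
gcd(12,2) = 2 ≠ 1. Max element order in ℤ_12×ℤ_2 is lcm(12,2) = 12 < 24, so it has no element of order 24

No, ℤ_12 × ℤ_2 ≇ ℤ_24


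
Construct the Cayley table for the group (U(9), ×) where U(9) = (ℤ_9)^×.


Elements: {1, 2, 4, 5, 7, 8}
Operation: multiplication mod 9
Entry (a, b) = (a × b) mod 9

Cayley table:
  | 1 | 2 | 4 | 5 | 7 | 8
1 | 1 | 2 | 4 | 5 | 7 | 8
2 | 2 | 4 | 8 | 1 | 5 | 7
4 | 4 | 8 | 7 | 2 | 1 | 5
5 | 5 | 1 | 2 | 7 | 8 | 4
7 | 7 | 5 | 1 | 8 | 4 | 2
8 | 8 | 7 | 5 | 4 | 2 | 1


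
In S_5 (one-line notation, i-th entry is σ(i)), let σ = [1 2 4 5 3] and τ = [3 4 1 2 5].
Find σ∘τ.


σ∘τ: apply τ first, then σ
1 →τ 3 →σ 4
2 →τ 4 →σ 5
3 →τ 1 →σ 1
4 →τ 2 →σ 2
5 →τ 5 →σ 3

σ∘τ = [4 5 1 2 3]


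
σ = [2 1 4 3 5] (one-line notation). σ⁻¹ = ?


To find σ⁻¹, swap domain and range:
σ(1) = 2 → σ⁻¹(2) = 1
σ(2) = 1 → σ⁻¹(1) = 2
σ(3) = 4 → σ⁻¹(4) = 3
σ(4) = 3 → σ⁻¹(3) = 4
σ(5) = 5 → σ⁻¹(5) = 5

σ⁻¹ = [2 1 4 3 5]


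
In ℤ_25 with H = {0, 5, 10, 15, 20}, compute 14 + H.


14 + H = {14 + h (mod 25) : h ∈ H}
14+0=14, 14+5=19, 14+10=24, 14+15=4, 14+20=9
14 + H = {4, 9, 14, 19, 24} = 4 + H

14 + H = {4, 9, 14, 19, 24}


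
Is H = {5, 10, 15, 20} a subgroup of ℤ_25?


Subgroup test for H = {5, 10, 15, 20} in (ℤ_25, +):
(1) 0 ∈ H? No
(2) Closure: for all a,b ∈ H, (a+b) mod 25 ∈ H? No  [counterexample: 5 + 20 = 0 ∉ H]
(3) Inverses: for all a ∈ H, -a mod 25 ∈ H? Yes

No, H is not a subgroup of ℤ_25


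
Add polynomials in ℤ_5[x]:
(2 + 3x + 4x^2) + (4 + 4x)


Add coefficients mod 5:
x^0: 2 + 4 = 1 (mod 5)
x^1: 3 + 4 = 2 (mod 5)
x^2: 4 + 0 = 4 (mod 5)
Result: 1 + 2x + 4x^2

f + g = 1 + 2x + 4x^2


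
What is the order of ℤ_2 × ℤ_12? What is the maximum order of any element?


|ℤ_2 × ℤ_12| = 2 × 12 = 24
Max element order = lcm(2,12) = 12
Cyclic? No (gcd=2)

|ℤ_2×ℤ_12| = 24, max element order = 12


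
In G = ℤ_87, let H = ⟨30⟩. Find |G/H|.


|⟨30⟩| = n / gcd(30, 87) = 87 / 3 = 29
H is normal (ℤ_87 is abelian).
|G/H| = |G| / |H| = 87 / 29 = 3

|G/H| = 3


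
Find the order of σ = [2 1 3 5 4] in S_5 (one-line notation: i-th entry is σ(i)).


Cycle decomposition: (1 2) (4 5)
Cycle lengths: 2, 2
Order = lcm(2, 2) = 2

ord(σ) = 2


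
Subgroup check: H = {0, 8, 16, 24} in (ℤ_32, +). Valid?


Subgroup test for H = {0, 8, 16, 24} in (ℤ_32, +):
(1) 0 ∈ H? Yes
(2) Closure: for all a,b ∈ H, (a+b) mod 32 ∈ H? Yes
(3) Inverses: for all a ∈ H, -a mod 32 ∈ H? Yes

Yes, H is a subgroup of ℤ_32


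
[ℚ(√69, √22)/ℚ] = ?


[ℚ(√69,√22):ℚ] = [ℚ(√69,√22):ℚ(√69)]·[ℚ(√69):ℚ] = 2·2 = 4

[ℚ(√69, √22)/ℚ] = 4


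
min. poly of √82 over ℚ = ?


√82 satisfies x² - 82 = 0, irreducible over ℚ since 82 is squarefree

Minimal polynomial: x² - 82


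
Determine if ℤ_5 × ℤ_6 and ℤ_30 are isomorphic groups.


Comparing ℤ_5 × ℤ_6 and ℤ_30:
gcd(5,6) = 1, so ℤ_5 × ℤ_6 ≅ ℤ_30 (CRT)

Yes, ℤ_5 × ℤ_6 ≅ ℤ_30


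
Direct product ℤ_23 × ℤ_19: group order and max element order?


|ℤ_23 × ℤ_19| = 23 × 19 = 437
Max element order = lcm(23,19) = 437
Cyclic? Yes (gcd=1)

|ℤ_23×ℤ_19| = 437, max element order = 437


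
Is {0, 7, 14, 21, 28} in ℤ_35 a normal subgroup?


H = {0, 7, 14, 21, 28} in ℤ_35
ℤ_35 is abelian; every subgroup of an abelian group is normal

Yes, normal subgroup


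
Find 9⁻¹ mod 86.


Use the extended Euclidean algorithm to write 1 = 9·s + 86·t; then s mod 86 is the inverse.
Euclidean algorithm:
  9 = 0·86 + 9
  86 = 9·9 + 5
  9 = 1·5 + 4
  5 = 1·4 + 1
  4 = 4·1 + 0
gcd(9,86) = 1
Back-substitution gives: 9·(-19) + 86·(2) = 1
So 9⁻¹ ≡ -19 ≡ 67 (mod 86)
Check: 9 × 67 = 603 ≡ 1 (mod 86) ✓

9⁻¹ ≡ 67 (mod 86)


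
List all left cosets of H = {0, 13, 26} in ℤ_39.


H = {0, 13, 26}, |H| = 3
Number of cosets = |G|/|H| = 39/3 = 13
0 + H = {0, 13, 26}
1 + H = {1, 14, 27}
2 + H = {2, 15, 28}
3 + H = {3, 16, 29}
4 + H = {4, 17, 30}
5 + H = {5, 18, 31}
6 + H = {6, 19, 32}
7 + H = {7, 20, 33}
8 + H = {8, 21, 34}
9 + H = {9, 22, 35}
10 + H = {10, 23, 36}
11 + H = {11, 24, 37}
12 + H = {12, 25, 38}

Cosets: 0+H={0,13,26}; 1+H={1,14,27}; 2+H={2,15,28}; 3+H={3,16,29}; 4+H={4,17,30}; 5+H={5,18,31}; 6+H={6,19,32}; 7+H={7,20,33}; 8+H={8,21,34}; 9+H={9,22,35}; 10+H={10,23,36}; 11+H={11,24,37}; 12+H={12,25,38}
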